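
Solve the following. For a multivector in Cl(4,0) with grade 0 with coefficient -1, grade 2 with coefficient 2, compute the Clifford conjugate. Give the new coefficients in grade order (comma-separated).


Clifford conjugate sign for grade k: (-1)^(k(k+1)/2)
Grade 0: (-1)^(0*1/2) = (-1)^0 = 1, coeff -1 -> -1
Grade 2: (-1)^(2*3/2) = (-1)^3 = -1, coeff 2 -> -2
Conjugated coefficients: -1, -2


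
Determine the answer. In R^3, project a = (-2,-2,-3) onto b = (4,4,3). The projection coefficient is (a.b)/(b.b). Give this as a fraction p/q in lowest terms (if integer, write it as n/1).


Projection coefficient = (a . b) / (b . b)
a . b = (-2)*4 + (-2)*4 + (-3)*3
= -8 + (-8) + (-9) = -25
b . b = 4^2 + 4^2 + 3^2
= 16 + 16 + 9 = 41
Coefficient = -25/41
In lowest terms: -25/41


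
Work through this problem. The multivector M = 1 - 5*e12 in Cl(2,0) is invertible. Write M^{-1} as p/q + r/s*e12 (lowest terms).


M = 1 - 5*e12, where e12^2 = -1.
Since M commutes with its reverse ~M = a - b*e12, M * ~M = a^2 - b^2*e12^2 = a^2 + b^2.
So M^{-1} = ~M / (a^2 + b^2) = (a - b*e12)/(a^2 + b^2).
a^2 + b^2 = 1 + 25 = 26
Scalar part = 1/26 = 1/26
Bivector coeff = 5/26 = 5/26
M^{-1} = 1/26 + 5/26*e12


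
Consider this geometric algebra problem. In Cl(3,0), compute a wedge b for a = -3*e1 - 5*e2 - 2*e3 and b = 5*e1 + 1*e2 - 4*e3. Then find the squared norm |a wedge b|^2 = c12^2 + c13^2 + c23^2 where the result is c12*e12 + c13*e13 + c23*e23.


a wedge b = (a1*b2 - a2*b1)*e12 + (a1*b3 - a3*b1)*e13 + (a2*b3 - a3*b2)*e23
e12 coeff: (-3)*1 - (-5)*5 = -3 - (-25) = 22
e13 coeff: (-3)*(-4) - (-2)*5 = 12 - (-10) = 22
e23 coeff: (-5)*(-4) - (-2)*1 = 20 - (-2) = 22
|a wedge b|^2 = 22^2 + 22^2 + 22^2
= 484 + 484 + 484
= 1452


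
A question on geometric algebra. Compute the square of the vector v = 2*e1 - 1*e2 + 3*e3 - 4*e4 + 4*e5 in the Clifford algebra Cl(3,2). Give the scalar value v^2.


v^2 = sum of c_i^2 * e_i^2
Positive signature terms (e_i^2 = +1): 2^2 + (-1)^2 + 3^2 = 14
Negative signature terms (e_j^2 = -1): (-4)^2 + 4^2 = 32
v^2 = 14 - 32 = -18


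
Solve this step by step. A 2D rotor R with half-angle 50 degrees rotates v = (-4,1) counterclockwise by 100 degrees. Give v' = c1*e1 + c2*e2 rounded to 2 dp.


Rotor R = cos(50deg) - sin(50deg)*e12
Rotation angle theta = 2 * 50 = 100 degrees
v' = R*v*~R rotates v by theta.
cos(100deg) = -0.1736, sin(100deg) = 0.9848
v'_1 = -4*cos(100deg) - 1*sin(100deg)
= -4*(-0.1736) - 1*0.9848
= -0.29
v'_2 = -4*sin(100deg) + 1*cos(100deg)
= -4*0.9848 + 1*(-0.1736)
= -4.11
v' = -0.29*e1 - 4.11*e2


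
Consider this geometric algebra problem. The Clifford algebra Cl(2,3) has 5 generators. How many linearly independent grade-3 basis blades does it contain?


Number of grade-k basis blades in Cl(p,q) with n = p + q is C(n, k).
n = 2 + 3 = 5
C(5, 3) = 5! / (3! * 2!)
= 120 / (6 * 2)
= 10


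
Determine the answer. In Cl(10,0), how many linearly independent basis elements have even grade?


Even subalgebra dimension = 2^(n-1)
n = 10 + 0 = 10
2^(10 - 1) = 2^9 = 512
Verification: sum of C(10,k) for even k = 1 + 45 + 210 + 210 + 45 + 1 = 512
Result = 512


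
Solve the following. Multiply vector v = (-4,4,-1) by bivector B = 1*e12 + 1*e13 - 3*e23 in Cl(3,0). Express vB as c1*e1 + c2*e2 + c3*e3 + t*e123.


vB has grade-1 (vector) and grade-3 (trivector) parts: vB = (v _| B) + (v ^ B).
Vector part <vB>_1:
  e1: -v2*b12 - v3*b13 = -(4)*(1) - (-1)*(1) = -3
  e2: v1*b12 - v3*b23 = (-4)*(1) - (-1)*(-3) = -7
  e3: v1*b13 + v2*b23 = (-4)*(1) + (4)*(-3) = -16
Trivector part <vB>_3:
  e123: v1*b23 - v2*b13 + v3*b12 = (-4)*(-3) - (4)*(1) + (-1)*(1) = 7
vB = -3*e1 - 7*e2 - 16*e3 + 7*e123


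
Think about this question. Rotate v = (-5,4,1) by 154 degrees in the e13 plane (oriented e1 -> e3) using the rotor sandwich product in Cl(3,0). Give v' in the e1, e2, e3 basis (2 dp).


Rotor R = cos(77deg) - sin(77deg)*e13
Rotation angle theta = 2 * 77 = 154 degrees in the e13 plane (e1 -> e3).
The component perpendicular to the plane (e2) is invariant: v'_2 = v2 = 4.00
cos(154deg) = -0.8988, sin(154deg) = 0.4384
v'_1 = v1*cos(theta) - v3*sin(theta) = -5*(-0.8988) - 1*0.4384 = 4.06
v'_3 = v1*sin(theta) + v3*cos(theta) = -5*0.4384 + 1*(-0.8988) = -3.09
v' = 4.06*e1 + 4.00*e2 - 3.09*e3


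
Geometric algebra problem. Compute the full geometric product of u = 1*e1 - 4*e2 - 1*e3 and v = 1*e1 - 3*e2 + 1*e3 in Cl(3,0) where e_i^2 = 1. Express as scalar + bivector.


In Cl(3,0): e_i^2 = 1, e_ie_j = -e_je_i for i != j.
Scalar part = u . v = 1*1 + (-4)*(-3) + (-1)*1
= 1 + 12 + (-1) = 12
e12 coeff = 1*(-3) - (-4)*1 = -3 - (-4) = 1
e13 coeff = 1*1 - (-1)*1 = 1 - (-1) = 2
e23 coeff = (-4)*1 - (-1)*(-3) = -4 - 3 = -7
uv = 12 + 1*e12 + 2*e13 - 7*e23


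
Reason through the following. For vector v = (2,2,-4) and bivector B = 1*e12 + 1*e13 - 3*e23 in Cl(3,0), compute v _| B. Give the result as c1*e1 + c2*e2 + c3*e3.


Left contraction v _| B = <vB>_1 (grade-1 part of the geometric product vB).
Using e1_|e12 = e2, e2_|e12 = -e1, e1_|e13 = e3, e3_|e13 = -e1, e2_|e23 = e3, e3_|e23 = -e2:
e1 coeff: -v2*b12 - v3*b13 = -(2)*(1) - (-4)*(1) = 2
e2 coeff: v1*b12 - v3*b23 = (2)*(1) - (-4)*(-3) = -10
e3 coeff: v1*b13 + v2*b23 = (2)*(1) + (2)*(-3) = -4
v _| B = 2*e1 - 10*e2 - 4*e3


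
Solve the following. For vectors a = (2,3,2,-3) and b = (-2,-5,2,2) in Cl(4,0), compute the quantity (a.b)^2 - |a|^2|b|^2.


a . b = 2*(-2) + 3*(-5) + 2*2 + (-3)*2
= -4 + (-15) + 4 + (-6) = -21
|a|^2 = 2^2 + 3^2 + 2^2 + (-3)^2 = 26
|b|^2 = (-2)^2 + (-5)^2 + 2^2 + 2^2 = 37
(a.b)^2 = (-21)^2 = 441
|a|^2 * |b|^2 = 26 * 37 = 962
Result = 441 - 962 = -521


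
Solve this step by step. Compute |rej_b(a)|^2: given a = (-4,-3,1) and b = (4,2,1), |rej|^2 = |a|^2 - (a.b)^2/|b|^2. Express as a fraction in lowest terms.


|a|^2 = (-4)^2 + (-3)^2 + 1^2 = 26
|b|^2 = 4^2 + 2^2 + 1^2 = 21
a . b = (-4)*4 + (-3)*2 + 1*1 = -21
(a.b)^2 = (-21)^2 = 441
|rej|^2 = 26 - 441/21
= (546 - 441)/21
= 105/21
In lowest terms: 5/1


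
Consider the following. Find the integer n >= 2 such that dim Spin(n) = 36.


dim Spin(n) = dim so(n) = n(n-1)/2.
Solve n(n-1)/2 = 36, i.e. n^2 - n - 72 = 0.
Discriminant = 1 + 8*36 = 289
n = (1 + sqrt(289))/2 = (1 + 17)/2 = 9


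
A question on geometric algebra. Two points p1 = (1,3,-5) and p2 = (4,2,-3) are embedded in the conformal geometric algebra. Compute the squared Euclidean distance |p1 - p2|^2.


p1 - p2 = (-3, 1, -2)
|p1 - p2|^2 = (-3)^2 + 1^2 + (-2)^2
= 9 + 1 + 4
= 14


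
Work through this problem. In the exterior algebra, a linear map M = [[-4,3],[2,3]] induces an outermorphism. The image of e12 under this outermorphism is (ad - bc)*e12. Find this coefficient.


The outermorphism of a linear map f sends e1^e2 to f(e1)^f(e2).
f(e1) = -4*e1 + 2*e2
f(e2) = 3*e1 + 3*e2
f(e1) ^ f(e2) = (-4*e1 + 2*e2) ^ (3*e1 + 3*e2)
= (-4)*3*e12 + 2*3*e21
= (-12 - 6)*e12
= -18*e12
Coefficient = -18


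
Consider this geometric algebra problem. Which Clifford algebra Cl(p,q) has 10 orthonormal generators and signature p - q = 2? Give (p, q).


We need p + q = 10 and p - q = 2.
Adding: 2p = 10 + 2 = 12, so p = 6.
Then q = 10 - 6 = 4.
(p, q) = (6, 4)


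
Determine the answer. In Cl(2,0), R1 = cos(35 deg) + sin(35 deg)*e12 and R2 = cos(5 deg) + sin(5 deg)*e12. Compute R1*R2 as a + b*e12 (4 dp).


Same-plane rotors commute and their half-angles add:
R1*R2 = cos(a1 + a2) + sin(a1 + a2)*e12.
a1 + a2 = 35 + 5 = 40 deg
cos(40 deg) = 0.7660
sin(40 deg) = 0.6428
R1*R2 = 0.7660 + 0.6428*e12


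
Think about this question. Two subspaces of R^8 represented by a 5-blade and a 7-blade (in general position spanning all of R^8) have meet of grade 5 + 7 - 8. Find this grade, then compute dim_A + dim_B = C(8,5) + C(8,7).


Meet grade = grade(A) + grade(B) - n
= 5 + 7 - 8 = 4
C(8,5) = 56
C(8,7) = 8
dim_A + dim_B = 56 + 8 = 64


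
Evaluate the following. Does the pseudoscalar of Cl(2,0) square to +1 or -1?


The pseudoscalar I = e1...e_n (product of all n generators) of Cl(p,q) satisfies I^2 = (-1)^(q + n(n-1)/2).
p = 2, q = 0, n = p + q = 2
n(n-1)/2 = 2 * 1 / 2 = 1
Exponent = q + n(n-1)/2 = 0 + 1 = 1
I^2 = (-1)^1 = -1


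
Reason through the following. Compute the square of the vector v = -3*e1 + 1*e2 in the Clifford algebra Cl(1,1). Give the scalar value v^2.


v^2 = sum of c_i^2 * e_i^2
Positive signature terms (e_i^2 = +1): (-3)^2 = 9
Negative signature terms (e_j^2 = -1): 1^2 = 1
v^2 = 9 - 1 = 8


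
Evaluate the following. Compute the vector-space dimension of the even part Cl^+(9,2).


Even subalgebra dimension = 2^(n-1)
n = 9 + 2 = 11
2^(11 - 1) = 2^10 = 1024
Verification: sum of C(11,k) for even k = 1 + 55 + 330 + 462 + 165 + 11 = 1024
Result = 1024


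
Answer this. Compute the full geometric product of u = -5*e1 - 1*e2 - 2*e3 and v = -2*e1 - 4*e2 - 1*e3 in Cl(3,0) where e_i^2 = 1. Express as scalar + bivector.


In Cl(3,0): e_i^2 = 1, e_ie_j = -e_je_i for i != j.
Scalar part = u . v = (-5)*(-2) + (-1)*(-4) + (-2)*(-1)
= 10 + 4 + 2 = 16
e12 coeff = (-5)*(-4) - (-1)*(-2) = 20 - 2 = 18
e13 coeff = (-5)*(-1) - (-2)*(-2) = 5 - 4 = 1
e23 coeff = (-1)*(-1) - (-2)*(-4) = 1 - 8 = -7
uv = 16 + 18*e12 + 1*e13 - 7*e23


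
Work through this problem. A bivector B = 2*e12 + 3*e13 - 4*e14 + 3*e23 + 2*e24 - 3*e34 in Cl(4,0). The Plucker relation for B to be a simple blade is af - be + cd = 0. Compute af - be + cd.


Plucker relation: af - be + cd
a*f = 2*(-3) = -6
b*e = 3*2 = 6
c*d = (-4)*3 = -12
af - be + cd = -6 - 6 + (-12)
= -24


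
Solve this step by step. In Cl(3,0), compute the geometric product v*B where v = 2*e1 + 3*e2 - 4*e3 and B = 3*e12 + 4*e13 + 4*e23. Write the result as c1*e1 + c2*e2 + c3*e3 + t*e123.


vB has grade-1 (vector) and grade-3 (trivector) parts: vB = (v _| B) + (v ^ B).
Vector part <vB>_1:
  e1: -v2*b12 - v3*b13 = -(3)*(3) - (-4)*(4) = 7
  e2: v1*b12 - v3*b23 = (2)*(3) - (-4)*(4) = 22
  e3: v1*b13 + v2*b23 = (2)*(4) + (3)*(4) = 20
Trivector part <vB>_3:
  e123: v1*b23 - v2*b13 + v3*b12 = (2)*(4) - (3)*(4) + (-4)*(3) = -16
vB = 7*e1 + 22*e2 + 20*e3 - 16*e123


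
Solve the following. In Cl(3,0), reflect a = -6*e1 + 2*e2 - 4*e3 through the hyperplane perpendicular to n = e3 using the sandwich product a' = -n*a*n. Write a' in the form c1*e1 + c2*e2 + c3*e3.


Reflection formula: a' = -n*a*n, with n = e3 (unit vector, n^2 = 1).
For reflection through hyperplane perp to e3:
The component along e3 flips sign, others stay.
a = (-6, 2, -4)
a' = (-6, 2, 4)
a' = -6*e1 + 2*e2 + 4*e3


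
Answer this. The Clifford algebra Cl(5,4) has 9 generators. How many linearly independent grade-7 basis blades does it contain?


Number of grade-k basis blades in Cl(p,q) with n = p + q is C(n, k).
n = 5 + 4 = 9
C(9, 7) = 9! / (7! * 2!)
= 362880 / (5040 * 2)
= 36


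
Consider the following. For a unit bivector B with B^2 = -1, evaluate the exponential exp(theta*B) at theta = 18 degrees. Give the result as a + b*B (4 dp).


For a unit bivector B with B^2 = -1, the exponential series gives
e^(theta*B) = cos(theta) + sin(theta)*B (the GA analogue of Euler's formula).
theta = 18 degrees = 0.314159 rad
cos(18 deg) = 0.9511
sin(18 deg) = 0.3090
exp(theta*B) = 0.9511 + 0.3090*B


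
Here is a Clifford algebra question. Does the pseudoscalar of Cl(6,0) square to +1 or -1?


The pseudoscalar I = e1...e_n (product of all n generators) of Cl(p,q) satisfies I^2 = (-1)^(q + n(n-1)/2).
p = 6, q = 0, n = p + q = 6
n(n-1)/2 = 6 * 5 / 2 = 15
Exponent = q + n(n-1)/2 = 0 + 15 = 15
I^2 = (-1)^15 = -1


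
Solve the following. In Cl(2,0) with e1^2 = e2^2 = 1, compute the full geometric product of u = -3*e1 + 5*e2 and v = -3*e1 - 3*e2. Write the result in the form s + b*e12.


Expand: (-3*e1 + 5*e2)(-3*e1 - 3*e2)
= (-3)*(-3)*e1e1 + (-3)*(-3)*e1e2 + 5*(-3)*e2e1 + 5*(-3)*e2e2
Using e1^2 = e2^2 = 1, e2e1 = -e1e2:
Scalar part s = (-3)*(-3) + 5*(-3) = 9 + (-15) = -6
Bivector part b = (-3)*(-3) - 5*(-3) = 9 - (-15) = 24
uv = -6 + 24*e12


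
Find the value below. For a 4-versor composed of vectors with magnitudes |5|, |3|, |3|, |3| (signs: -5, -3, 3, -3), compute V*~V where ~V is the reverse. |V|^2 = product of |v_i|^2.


Each vector v_i has |v_i|^2 = s_i^2
Squared scales: (-5)^2 = 25, (-3)^2 = 9, 3^2 = 9, (-3)^2 = 9
|V|^2 = 25 * 9 * 9 * 9
= 18225


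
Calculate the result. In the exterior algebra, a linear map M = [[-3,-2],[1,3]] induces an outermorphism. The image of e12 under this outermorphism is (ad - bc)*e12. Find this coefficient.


The outermorphism of a linear map f sends e1^e2 to f(e1)^f(e2).
f(e1) = -3*e1 + 1*e2
f(e2) = -2*e1 + 3*e2
f(e1) ^ f(e2) = (-3*e1 + 1*e2) ^ (-2*e1 + 3*e2)
= (-3)*3*e12 + 1*(-2)*e21
= (-9 - (-2))*e12
= -7*e12
Coefficient = -7


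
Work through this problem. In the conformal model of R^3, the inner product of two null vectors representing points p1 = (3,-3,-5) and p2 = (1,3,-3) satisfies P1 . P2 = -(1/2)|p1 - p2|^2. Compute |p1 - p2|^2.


p1 - p2 = (2, -6, -2)
|p1 - p2|^2 = 2^2 + (-6)^2 + (-2)^2
= 4 + 36 + 4
= 44


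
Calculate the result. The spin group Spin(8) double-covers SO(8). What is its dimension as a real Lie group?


Spin(n) double-covers SO(n); both have Lie algebra so(n) of dimension n(n-1)/2.
n = 8
n(n-1) = 8 * 7 = 56
dim Spin(8) = 56/2 = 28


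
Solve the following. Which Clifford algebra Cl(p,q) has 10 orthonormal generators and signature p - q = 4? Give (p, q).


We need p + q = 10 and p - q = 4.
Adding: 2p = 10 + 4 = 14, so p = 7.
Then q = 10 - 7 = 3.
(p, q) = (7, 3)


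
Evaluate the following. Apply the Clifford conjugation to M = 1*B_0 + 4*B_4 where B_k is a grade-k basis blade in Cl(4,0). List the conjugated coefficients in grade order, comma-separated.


Clifford conjugate sign for grade k: (-1)^(k(k+1)/2)
Grade 0: (-1)^(0*1/2) = (-1)^0 = 1, coeff 1 -> 1
Grade 4: (-1)^(4*5/2) = (-1)^10 = 1, coeff 4 -> 4
Conjugated coefficients: 1, 4


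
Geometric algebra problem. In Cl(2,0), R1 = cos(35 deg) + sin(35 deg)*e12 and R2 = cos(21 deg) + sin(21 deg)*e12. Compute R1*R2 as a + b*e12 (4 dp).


Same-plane rotors commute and their half-angles add:
R1*R2 = cos(a1 + a2) + sin(a1 + a2)*e12.
a1 + a2 = 35 + 21 = 56 deg
cos(56 deg) = 0.5592
sin(56 deg) = 0.8290
R1*R2 = 0.5592 + 0.8290*e12


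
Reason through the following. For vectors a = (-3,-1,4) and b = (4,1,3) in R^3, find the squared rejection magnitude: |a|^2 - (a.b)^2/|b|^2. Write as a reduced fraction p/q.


|a|^2 = (-3)^2 + (-1)^2 + 4^2 = 26
|b|^2 = 4^2 + 1^2 + 3^2 = 26
a . b = (-3)*4 + (-1)*1 + 4*3 = -1
(a.b)^2 = (-1)^2 = 1
|rej|^2 = 26 - 1/26
= (676 - 1)/26
= 675/26
In lowest terms: 675/26


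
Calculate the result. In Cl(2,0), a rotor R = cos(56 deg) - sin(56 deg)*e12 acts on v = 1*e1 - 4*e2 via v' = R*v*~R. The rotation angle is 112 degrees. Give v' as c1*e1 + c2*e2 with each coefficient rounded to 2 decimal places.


Rotor R = cos(56deg) - sin(56deg)*e12
Rotation angle theta = 2 * 56 = 112 degrees
v' = R*v*~R rotates v by theta.
cos(112deg) = -0.3746, sin(112deg) = 0.9272
v'_1 = 1*cos(112deg) - (-4)*sin(112deg)
= 1*(-0.3746) - (-4)*0.9272
= 3.33
v'_2 = 1*sin(112deg) + (-4)*cos(112deg)
= 1*0.9272 + (-4)*(-0.3746)
= 2.43
v' = 3.33*e1 + 2.43*e2


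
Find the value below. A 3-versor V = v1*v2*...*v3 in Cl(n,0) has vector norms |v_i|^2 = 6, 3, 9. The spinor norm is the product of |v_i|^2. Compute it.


Spinor norm N(V) = |v1|^2 * |v2|^2 * ... * |v3|^2
= 6 * 3 * 9
Running product: 6, 18, 162
N(V) = 162


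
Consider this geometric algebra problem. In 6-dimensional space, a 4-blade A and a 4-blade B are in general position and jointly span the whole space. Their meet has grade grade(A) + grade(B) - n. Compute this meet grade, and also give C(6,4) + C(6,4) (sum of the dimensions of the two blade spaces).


Meet grade = grade(A) + grade(B) - n
= 4 + 4 - 6 = 2
C(6,4) = 15
C(6,4) = 15
dim_A + dim_B = 15 + 15 = 30


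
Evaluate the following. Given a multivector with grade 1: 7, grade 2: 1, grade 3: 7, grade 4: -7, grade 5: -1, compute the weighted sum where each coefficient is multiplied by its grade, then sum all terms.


Grade-weighted sum = sum of grade_k * coefficient_k
1*7 = 7
2*1 = 2
3*7 = 21
4*(-7) = -28
5*(-1) = -5
Total = 7 + 2 + 21 + (-28) + (-5) = -3


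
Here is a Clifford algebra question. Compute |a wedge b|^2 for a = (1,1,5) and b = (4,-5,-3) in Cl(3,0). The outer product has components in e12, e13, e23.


a wedge b = (a1*b2 - a2*b1)*e12 + (a1*b3 - a3*b1)*e13 + (a2*b3 - a3*b2)*e23
e12 coeff: 1*(-5) - 1*4 = -5 - 4 = -9
e13 coeff: 1*(-3) - 5*4 = -3 - 20 = -23
e23 coeff: 1*(-3) - 5*(-5) = -3 - (-25) = 22
|a wedge b|^2 = (-9)^2 + (-23)^2 + 22^2
= 81 + 529 + 484
= 1094


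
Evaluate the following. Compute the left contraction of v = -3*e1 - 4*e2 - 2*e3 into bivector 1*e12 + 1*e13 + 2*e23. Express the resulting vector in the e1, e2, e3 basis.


Left contraction v _| B = <vB>_1 (grade-1 part of the geometric product vB).
Using e1_|e12 = e2, e2_|e12 = -e1, e1_|e13 = e3, e3_|e13 = -e1, e2_|e23 = e3, e3_|e23 = -e2:
e1 coeff: -v2*b12 - v3*b13 = -(-4)*(1) - (-2)*(1) = 6
e2 coeff: v1*b12 - v3*b23 = (-3)*(1) - (-2)*(2) = 1
e3 coeff: v1*b13 + v2*b23 = (-3)*(1) + (-4)*(2) = -11
v _| B = 6*e1 + 1*e2 - 11*e3


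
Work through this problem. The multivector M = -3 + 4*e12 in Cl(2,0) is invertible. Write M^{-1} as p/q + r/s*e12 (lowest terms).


M = -3 + 4*e12, where e12^2 = -1.
Since M commutes with its reverse ~M = a - b*e12, M * ~M = a^2 - b^2*e12^2 = a^2 + b^2.
So M^{-1} = ~M / (a^2 + b^2) = (a - b*e12)/(a^2 + b^2).
a^2 + b^2 = 9 + 16 = 25
Scalar part = -3/25 = -3/25
Bivector coeff = -4/25 = -4/25
M^{-1} = -3/25 - 4/25*e12


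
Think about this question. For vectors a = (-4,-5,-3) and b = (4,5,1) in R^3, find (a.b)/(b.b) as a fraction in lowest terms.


Projection coefficient = (a . b) / (b . b)
a . b = (-4)*4 + (-5)*5 + (-3)*1
= -16 + (-25) + (-3) = -44
b . b = 4^2 + 5^2 + 1^2
= 16 + 25 + 1 = 42
Coefficient = -44/42
In lowest terms: -22/21


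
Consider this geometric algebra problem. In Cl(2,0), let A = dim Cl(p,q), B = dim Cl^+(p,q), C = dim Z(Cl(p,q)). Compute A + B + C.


n = 2 + 0 = 2
Total dim = 2^2 = 4
Even subalgebra dim = 2^1 = 2
n is even, so center dim = 1
Sum = 4 + 2 + 1 = 7


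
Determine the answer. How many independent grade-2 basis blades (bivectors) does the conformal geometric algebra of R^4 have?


The conformal model of R^4 uses Cl(5,1) with m = 4 + 2 = 6 generators.
Number of grade-2 blades = C(m, 2) = C(6, 2)
= 6*5/2 = 15


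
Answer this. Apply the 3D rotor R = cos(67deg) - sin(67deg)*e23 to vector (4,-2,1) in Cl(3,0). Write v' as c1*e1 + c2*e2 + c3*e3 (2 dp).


Rotor R = cos(67deg) - sin(67deg)*e23
Rotation angle theta = 2 * 67 = 134 degrees in the e23 plane (e2 -> e3).
The component perpendicular to the plane (e1) is invariant: v'_1 = v1 = 4.00
cos(134deg) = -0.6947, sin(134deg) = 0.7193
v'_2 = v2*cos(theta) - v3*sin(theta) = -2*(-0.6947) - 1*0.7193 = 0.67
v'_3 = v2*sin(theta) + v3*cos(theta) = -2*0.7193 + 1*(-0.6947) = -2.13
v' = 4.00*e1 + 0.67*e2 - 2.13*e3


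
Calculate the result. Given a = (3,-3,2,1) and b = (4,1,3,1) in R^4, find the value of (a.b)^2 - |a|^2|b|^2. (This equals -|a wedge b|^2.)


a . b = 3*4 + (-3)*1 + 2*3 + 1*1
= 12 + (-3) + 6 + 1 = 16
|a|^2 = 3^2 + (-3)^2 + 2^2 + 1^2 = 23
|b|^2 = 4^2 + 1^2 + 3^2 + 1^2 = 27
(a.b)^2 = 16^2 = 256
|a|^2 * |b|^2 = 23 * 27 = 621
Result = 256 - 621 = -365


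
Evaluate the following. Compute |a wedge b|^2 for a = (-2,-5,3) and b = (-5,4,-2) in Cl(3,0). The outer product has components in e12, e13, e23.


a wedge b = (a1*b2 - a2*b1)*e12 + (a1*b3 - a3*b1)*e13 + (a2*b3 - a3*b2)*e23
e12 coeff: (-2)*4 - (-5)*(-5) = -8 - 25 = -33
e13 coeff: (-2)*(-2) - 3*(-5) = 4 - (-15) = 19
e23 coeff: (-5)*(-2) - 3*4 = 10 - 12 = -2
|a wedge b|^2 = (-33)^2 + 19^2 + (-2)^2
= 1089 + 361 + 4
= 1454


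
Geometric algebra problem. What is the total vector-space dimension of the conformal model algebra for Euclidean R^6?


The conformal model of R^6 uses Cl(7,1): the 6 Euclidean generators plus two extra orthogonal generators e+ (e+^2 = +1) and e- (e-^2 = -1), from which the null vectors e0, einf are built.
Number of generators m = 6 + 2 = 8.
dim Cl(p,q) = 2^m = 2^8 = 256


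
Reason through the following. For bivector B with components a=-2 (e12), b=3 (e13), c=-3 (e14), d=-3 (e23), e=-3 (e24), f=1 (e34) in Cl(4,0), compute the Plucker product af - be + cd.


Plucker relation: af - be + cd
a*f = (-2)*1 = -2
b*e = 3*(-3) = -9
c*d = (-3)*(-3) = 9
af - be + cd = -2 - (-9) + 9
= 16


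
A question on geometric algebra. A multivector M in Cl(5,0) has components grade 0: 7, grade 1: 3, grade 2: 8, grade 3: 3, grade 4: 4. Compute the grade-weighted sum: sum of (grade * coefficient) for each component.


Grade-weighted sum = sum of grade_k * coefficient_k
0*7 = 0
1*3 = 3
2*8 = 16
3*3 = 9
4*4 = 16
Total = 0 + 3 + 16 + 9 + 16 = 44


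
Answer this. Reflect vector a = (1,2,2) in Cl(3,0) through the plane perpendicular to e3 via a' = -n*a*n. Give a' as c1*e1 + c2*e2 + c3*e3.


Reflection formula: a' = -n*a*n, with n = e3 (unit vector, n^2 = 1).
For reflection through hyperplane perp to e3:
The component along e3 flips sign, others stay.
a = (1, 2, 2)
a' = (1, 2, -2)
a' = 1*e1 + 2*e2 - 2*e3


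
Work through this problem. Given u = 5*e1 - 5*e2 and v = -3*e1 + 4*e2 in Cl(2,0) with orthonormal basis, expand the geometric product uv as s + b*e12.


Expand: (5*e1 - 5*e2)(-3*e1 + 4*e2)
= 5*(-3)*e1e1 + 5*4*e1e2 + (-5)*(-3)*e2e1 + (-5)*4*e2e2
Using e1^2 = e2^2 = 1, e2e1 = -e1e2:
Scalar part s = 5*(-3) + (-5)*4 = -15 + (-20) = -35
Bivector part b = 5*4 - (-5)*(-3) = 20 - 15 = 5
uv = -35 + 5*e12


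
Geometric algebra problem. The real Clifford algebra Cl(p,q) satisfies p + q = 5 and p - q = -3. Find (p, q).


We need p + q = 5 and p - q = -3.
Adding: 2p = 5 + (-3) = 2, so p = 1.
Then q = 5 - 1 = 4.
(p, q) = (1, 4)


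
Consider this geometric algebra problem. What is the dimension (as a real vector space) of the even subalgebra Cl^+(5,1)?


Even subalgebra dimension = 2^(n-1)
n = 5 + 1 = 6
2^(6 - 1) = 2^5 = 32
Verification: sum of C(6,k) for even k = 1 + 15 + 15 + 1 = 32
Result = 32


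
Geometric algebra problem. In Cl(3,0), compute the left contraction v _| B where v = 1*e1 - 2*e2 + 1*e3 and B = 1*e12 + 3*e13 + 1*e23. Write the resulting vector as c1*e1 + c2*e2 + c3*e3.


Left contraction v _| B = <vB>_1 (grade-1 part of the geometric product vB).
Using e1_|e12 = e2, e2_|e12 = -e1, e1_|e13 = e3, e3_|e13 = -e1, e2_|e23 = e3, e3_|e23 = -e2:
e1 coeff: -v2*b12 - v3*b13 = -(-2)*(1) - (1)*(3) = -1
e2 coeff: v1*b12 - v3*b23 = (1)*(1) - (1)*(1) = 0
e3 coeff: v1*b13 + v2*b23 = (1)*(3) + (-2)*(1) = 1
v _| B = -1*e1 + 0*e2 + 1*e3


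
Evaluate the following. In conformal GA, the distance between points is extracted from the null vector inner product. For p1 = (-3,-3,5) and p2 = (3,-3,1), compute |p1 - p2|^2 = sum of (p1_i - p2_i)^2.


p1 - p2 = (-6, 0, 4)
|p1 - p2|^2 = (-6)^2 + 0^2 + 4^2
= 36 + 0 + 16
= 52


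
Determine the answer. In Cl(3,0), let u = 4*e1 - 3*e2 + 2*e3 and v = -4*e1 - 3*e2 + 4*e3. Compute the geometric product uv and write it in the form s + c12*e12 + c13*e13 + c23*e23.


In Cl(3,0): e_i^2 = 1, e_ie_j = -e_je_i for i != j.
Scalar part = u . v = 4*(-4) + (-3)*(-3) + 2*4
= -16 + 9 + 8 = 1
e12 coeff = 4*(-3) - (-3)*(-4) = -12 - 12 = -24
e13 coeff = 4*4 - 2*(-4) = 16 - (-8) = 24
e23 coeff = (-3)*4 - 2*(-3) = -12 - (-6) = -6
uv = 1 - 24*e12 + 24*e13 - 6*e23


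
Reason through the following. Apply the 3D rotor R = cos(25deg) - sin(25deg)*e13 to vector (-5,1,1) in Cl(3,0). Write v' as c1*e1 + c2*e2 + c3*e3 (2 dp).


Rotor R = cos(25deg) - sin(25deg)*e13
Rotation angle theta = 2 * 25 = 50 degrees in the e13 plane (e1 -> e3).
The component perpendicular to the plane (e2) is invariant: v'_2 = v2 = 1.00
cos(50deg) = 0.6428, sin(50deg) = 0.7660
v'_1 = v1*cos(theta) - v3*sin(theta) = -5*0.6428 - 1*0.7660 = -3.98
v'_3 = v1*sin(theta) + v3*cos(theta) = -5*0.7660 + 1*0.6428 = -3.19
v' = -3.98*e1 + 1.00*e2 - 3.19*e3


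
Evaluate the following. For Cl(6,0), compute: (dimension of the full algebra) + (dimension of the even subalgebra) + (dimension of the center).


n = 6 + 0 = 6
Total dim = 2^6 = 64
Even subalgebra dim = 2^5 = 32
n is even, so center dim = 1
Sum = 64 + 32 + 1 = 97


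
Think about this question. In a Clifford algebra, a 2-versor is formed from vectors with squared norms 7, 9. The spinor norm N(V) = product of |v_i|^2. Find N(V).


Spinor norm N(V) = |v1|^2 * |v2|^2 * ... * |v2|^2
= 7 * 9
Running product: 7, 63
N(V) = 63


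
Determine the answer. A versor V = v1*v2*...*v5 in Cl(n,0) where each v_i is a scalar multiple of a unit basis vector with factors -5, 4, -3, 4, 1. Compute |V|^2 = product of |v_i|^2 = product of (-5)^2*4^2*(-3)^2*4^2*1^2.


Each vector v_i has |v_i|^2 = s_i^2
Squared scales: (-5)^2 = 25, 4^2 = 16, (-3)^2 = 9, 4^2 = 16, 1^2 = 1
|V|^2 = 25 * 16 * 9 * 16 * 1
= 57600


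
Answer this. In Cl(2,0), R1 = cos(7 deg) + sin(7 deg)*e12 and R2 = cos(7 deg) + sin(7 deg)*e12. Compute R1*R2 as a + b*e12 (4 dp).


Same-plane rotors commute and their half-angles add:
R1*R2 = cos(a1 + a2) + sin(a1 + a2)*e12.
a1 + a2 = 7 + 7 = 14 deg
cos(14 deg) = 0.9703
sin(14 deg) = 0.2419
R1*R2 = 0.9703 + 0.2419*e12


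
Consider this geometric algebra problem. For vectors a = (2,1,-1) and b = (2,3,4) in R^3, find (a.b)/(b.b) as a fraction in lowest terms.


Projection coefficient = (a . b) / (b . b)
a . b = 2*2 + 1*3 + (-1)*4
= 4 + 3 + (-4) = 3
b . b = 2^2 + 3^2 + 4^2
= 4 + 9 + 16 = 29
Coefficient = 3/29
In lowest terms: 3/29


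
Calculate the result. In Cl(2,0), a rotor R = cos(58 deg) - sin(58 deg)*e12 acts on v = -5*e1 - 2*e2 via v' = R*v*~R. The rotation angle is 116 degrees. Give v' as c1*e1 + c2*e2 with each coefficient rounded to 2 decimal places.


Rotor R = cos(58deg) - sin(58deg)*e12
Rotation angle theta = 2 * 58 = 116 degrees
v' = R*v*~R rotates v by theta.
cos(116deg) = -0.4384, sin(116deg) = 0.8988
v'_1 = -5*cos(116deg) - (-2)*sin(116deg)
= -5*(-0.4384) - (-2)*0.8988
= 3.99
v'_2 = -5*sin(116deg) + (-2)*cos(116deg)
= -5*0.8988 + (-2)*(-0.4384)
= -3.62
v' = 3.99*e1 - 3.62*e2


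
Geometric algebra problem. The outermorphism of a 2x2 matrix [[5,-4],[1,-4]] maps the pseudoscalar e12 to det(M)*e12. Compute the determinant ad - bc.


The outermorphism of a linear map f sends e1^e2 to f(e1)^f(e2).
f(e1) = 5*e1 + 1*e2
f(e2) = -4*e1 - 4*e2
f(e1) ^ f(e2) = (5*e1 + 1*e2) ^ (-4*e1 - 4*e2)
= 5*(-4)*e12 + 1*(-4)*e21
= (-20 - (-4))*e12
= -16*e12
Coefficient = -16


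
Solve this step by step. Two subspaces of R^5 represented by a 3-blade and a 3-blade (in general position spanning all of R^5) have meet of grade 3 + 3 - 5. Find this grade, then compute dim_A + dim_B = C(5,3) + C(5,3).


Meet grade = grade(A) + grade(B) - n
= 3 + 3 - 5 = 1
C(5,3) = 10
C(5,3) = 10
dim_A + dim_B = 10 + 10 = 20


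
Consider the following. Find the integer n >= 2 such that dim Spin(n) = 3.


dim Spin(n) = dim so(n) = n(n-1)/2.
Solve n(n-1)/2 = 3, i.e. n^2 - n - 6 = 0.
Discriminant = 1 + 8*3 = 25
n = (1 + sqrt(25))/2 = (1 + 5)/2 = 3


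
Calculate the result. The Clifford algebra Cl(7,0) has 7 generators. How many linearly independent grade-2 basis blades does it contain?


Number of grade-k basis blades in Cl(p,q) with n = p + q is C(n, k).
n = 7 + 0 = 7
C(7, 2) = 7! / (2! * 5!)
= 5040 / (2 * 120)
= 21


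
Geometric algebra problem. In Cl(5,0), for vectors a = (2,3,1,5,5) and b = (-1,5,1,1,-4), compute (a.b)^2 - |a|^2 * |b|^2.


a . b = 2*(-1) + 3*5 + 1*1 + 5*1 + 5*(-4)
= -2 + 15 + 1 + 5 + (-20) = -1
|a|^2 = 2^2 + 3^2 + 1^2 + 5^2 + 5^2 = 64
|b|^2 = (-1)^2 + 5^2 + 1^2 + 1^2 + (-4)^2 = 44
(a.b)^2 = (-1)^2 = 1
|a|^2 * |b|^2 = 64 * 44 = 2816
Result = 1 - 2816 = -2815


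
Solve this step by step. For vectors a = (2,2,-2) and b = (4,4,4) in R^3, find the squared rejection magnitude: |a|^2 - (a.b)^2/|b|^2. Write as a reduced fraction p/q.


|a|^2 = 2^2 + 2^2 + (-2)^2 = 12
|b|^2 = 4^2 + 4^2 + 4^2 = 48
a . b = 2*4 + 2*4 + (-2)*4 = 8
(a.b)^2 = 8^2 = 64
|rej|^2 = 12 - 64/48
= (576 - 64)/48
= 512/48
In lowest terms: 32/3


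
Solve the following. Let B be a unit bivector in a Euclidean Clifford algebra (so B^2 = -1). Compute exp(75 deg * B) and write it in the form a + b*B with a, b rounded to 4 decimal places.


For a unit bivector B with B^2 = -1, the exponential series gives
e^(theta*B) = cos(theta) + sin(theta)*B (the GA analogue of Euler's formula).
theta = 75 degrees = 1.308997 rad
cos(75 deg) = 0.2588
sin(75 deg) = 0.9659
exp(theta*B) = 0.2588 + 0.9659*B


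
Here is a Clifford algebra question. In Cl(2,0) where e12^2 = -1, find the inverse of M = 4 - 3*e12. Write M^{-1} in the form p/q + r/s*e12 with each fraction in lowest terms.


M = 4 - 3*e12, where e12^2 = -1.
Since M commutes with its reverse ~M = a - b*e12, M * ~M = a^2 - b^2*e12^2 = a^2 + b^2.
So M^{-1} = ~M / (a^2 + b^2) = (a - b*e12)/(a^2 + b^2).
a^2 + b^2 = 16 + 9 = 25
Scalar part = 4/25 = 4/25
Bivector coeff = 3/25 = 3/25
M^{-1} = 4/25 + 3/25*e12


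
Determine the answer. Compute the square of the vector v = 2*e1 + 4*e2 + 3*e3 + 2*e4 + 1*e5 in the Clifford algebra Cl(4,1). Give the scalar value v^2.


v^2 = sum of c_i^2 * e_i^2
Positive signature terms (e_i^2 = +1): 2^2 + 4^2 + 3^2 + 2^2 = 33
Negative signature terms (e_j^2 = -1): 1^2 = 1
v^2 = 33 - 1 = 32


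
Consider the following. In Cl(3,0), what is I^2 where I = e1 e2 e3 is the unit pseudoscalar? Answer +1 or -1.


The pseudoscalar I = e1...e_n (product of all n generators) of Cl(p,q) satisfies I^2 = (-1)^(q + n(n-1)/2).
p = 3, q = 0, n = p + q = 3
n(n-1)/2 = 3 * 2 / 2 = 3
Exponent = q + n(n-1)/2 = 0 + 3 = 3
I^2 = (-1)^3 = -1


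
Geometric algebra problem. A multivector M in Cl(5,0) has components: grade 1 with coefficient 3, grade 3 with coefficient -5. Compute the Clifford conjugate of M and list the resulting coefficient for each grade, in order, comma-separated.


Clifford conjugate sign for grade k: (-1)^(k(k+1)/2)
Grade 1: (-1)^(1*2/2) = (-1)^1 = -1, coeff 3 -> -3
Grade 3: (-1)^(3*4/2) = (-1)^6 = 1, coeff -5 -> -5
Conjugated coefficients: -3, -5


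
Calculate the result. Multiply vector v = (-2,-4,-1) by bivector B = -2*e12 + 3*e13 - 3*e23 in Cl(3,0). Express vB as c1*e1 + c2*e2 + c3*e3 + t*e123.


vB has grade-1 (vector) and grade-3 (trivector) parts: vB = (v _| B) + (v ^ B).
Vector part <vB>_1:
  e1: -v2*b12 - v3*b13 = -(-4)*(-2) - (-1)*(3) = -5
  e2: v1*b12 - v3*b23 = (-2)*(-2) - (-1)*(-3) = 1
  e3: v1*b13 + v2*b23 = (-2)*(3) + (-4)*(-3) = 6
Trivector part <vB>_3:
  e123: v1*b23 - v2*b13 + v3*b12 = (-2)*(-3) - (-4)*(3) + (-1)*(-2) = 20
vB = -5*e1 + 1*e2 + 6*e3 + 20*e123


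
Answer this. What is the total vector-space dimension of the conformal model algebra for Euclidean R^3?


The conformal model of R^3 uses Cl(4,1): the 3 Euclidean generators plus two extra orthogonal generators e+ (e+^2 = +1) and e- (e-^2 = -1), from which the null vectors e0, einf are built.
Number of generators m = 3 + 2 = 5.
dim Cl(p,q) = 2^m = 2^5 = 32


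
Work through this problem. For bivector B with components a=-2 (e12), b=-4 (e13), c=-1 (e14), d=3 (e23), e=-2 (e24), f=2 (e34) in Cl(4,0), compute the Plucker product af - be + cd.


Plucker relation: af - be + cd
a*f = (-2)*2 = -4
b*e = (-4)*(-2) = 8
c*d = (-1)*3 = -3
af - be + cd = -4 - 8 + (-3)
= -15


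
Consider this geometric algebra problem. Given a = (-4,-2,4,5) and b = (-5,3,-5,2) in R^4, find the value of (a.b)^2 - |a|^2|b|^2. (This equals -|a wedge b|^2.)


a . b = (-4)*(-5) + (-2)*3 + 4*(-5) + 5*2
= 20 + (-6) + (-20) + 10 = 4
|a|^2 = (-4)^2 + (-2)^2 + 4^2 + 5^2 = 61
|b|^2 = (-5)^2 + 3^2 + (-5)^2 + 2^2 = 63
(a.b)^2 = 4^2 = 16
|a|^2 * |b|^2 = 61 * 63 = 3843
Result = 16 - 3843 = -3827


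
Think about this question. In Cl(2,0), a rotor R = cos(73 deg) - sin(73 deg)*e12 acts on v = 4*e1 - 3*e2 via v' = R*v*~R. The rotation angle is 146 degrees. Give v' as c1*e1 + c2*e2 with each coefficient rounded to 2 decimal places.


Rotor R = cos(73deg) - sin(73deg)*e12
Rotation angle theta = 2 * 73 = 146 degrees
v' = R*v*~R rotates v by theta.
cos(146deg) = -0.8290, sin(146deg) = 0.5592
v'_1 = 4*cos(146deg) - (-3)*sin(146deg)
= 4*(-0.8290) - (-3)*0.5592
= -1.64
v'_2 = 4*sin(146deg) + (-3)*cos(146deg)
= 4*0.5592 + (-3)*(-0.8290)
= 4.72
v' = -1.64*e1 + 4.72*e2


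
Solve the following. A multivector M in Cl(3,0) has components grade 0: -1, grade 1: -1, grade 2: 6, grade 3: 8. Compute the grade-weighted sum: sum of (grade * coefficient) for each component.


Grade-weighted sum = sum of grade_k * coefficient_k
0*(-1) = 0
1*(-1) = -1
2*6 = 12
3*8 = 24
Total = 0 + (-1) + 12 + 24 = 35


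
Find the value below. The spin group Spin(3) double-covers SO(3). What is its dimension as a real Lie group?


Spin(n) double-covers SO(n); both have Lie algebra so(n) of dimension n(n-1)/2.
n = 3
n(n-1) = 3 * 2 = 6
dim Spin(3) = 6/2 = 3


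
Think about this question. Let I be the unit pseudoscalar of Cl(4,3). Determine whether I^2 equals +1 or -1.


The pseudoscalar I = e1...e_n (product of all n generators) of Cl(p,q) satisfies I^2 = (-1)^(q + n(n-1)/2).
p = 4, q = 3, n = p + q = 7
n(n-1)/2 = 7 * 6 / 2 = 21
Exponent = q + n(n-1)/2 = 3 + 21 = 24
I^2 = (-1)^24 = +1


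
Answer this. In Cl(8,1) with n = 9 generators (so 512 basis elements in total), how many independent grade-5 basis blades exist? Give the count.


Number of grade-k basis blades in Cl(p,q) with n = p + q is C(n, k).
n = 8 + 1 = 9
C(9, 5) = 9! / (5! * 4!)
= 362880 / (120 * 24)
= 126


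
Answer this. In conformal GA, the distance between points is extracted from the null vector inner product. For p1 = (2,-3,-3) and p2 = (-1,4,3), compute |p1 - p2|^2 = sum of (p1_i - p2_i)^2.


p1 - p2 = (3, -7, -6)
|p1 - p2|^2 = 3^2 + (-7)^2 + (-6)^2
= 9 + 49 + 36
= 94


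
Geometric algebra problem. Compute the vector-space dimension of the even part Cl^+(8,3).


Even subalgebra dimension = 2^(n-1)
n = 8 + 3 = 11
2^(11 - 1) = 2^10 = 1024
Verification: sum of C(11,k) for even k = 1 + 55 + 330 + 462 + 165 + 11 = 1024
Result = 1024


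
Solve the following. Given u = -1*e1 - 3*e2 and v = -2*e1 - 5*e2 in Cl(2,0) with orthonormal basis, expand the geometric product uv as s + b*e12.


Expand: (-1*e1 - 3*e2)(-2*e1 - 5*e2)
= (-1)*(-2)*e1e1 + (-1)*(-5)*e1e2 + (-3)*(-2)*e2e1 + (-3)*(-5)*e2e2
Using e1^2 = e2^2 = 1, e2e1 = -e1e2:
Scalar part s = (-1)*(-2) + (-3)*(-5) = 2 + 15 = 17
Bivector part b = (-1)*(-5) - (-3)*(-2) = 5 - 6 = -1
uv = 17 - 1*e12


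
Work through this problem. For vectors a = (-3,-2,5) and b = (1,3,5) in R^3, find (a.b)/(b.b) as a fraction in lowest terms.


Projection coefficient = (a . b) / (b . b)
a . b = (-3)*1 + (-2)*3 + 5*5
= -3 + (-6) + 25 = 16
b . b = 1^2 + 3^2 + 5^2
= 1 + 9 + 25 = 35
Coefficient = 16/35
In lowest terms: 16/35


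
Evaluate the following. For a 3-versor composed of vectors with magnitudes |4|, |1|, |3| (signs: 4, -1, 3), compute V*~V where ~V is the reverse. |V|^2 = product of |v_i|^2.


Each vector v_i has |v_i|^2 = s_i^2
Squared scales: 4^2 = 16, (-1)^2 = 1, 3^2 = 9
|V|^2 = 16 * 1 * 9
= 144


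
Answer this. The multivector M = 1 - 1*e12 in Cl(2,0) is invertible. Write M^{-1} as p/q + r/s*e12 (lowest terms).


M = 1 - 1*e12, where e12^2 = -1.
Since M commutes with its reverse ~M = a - b*e12, M * ~M = a^2 - b^2*e12^2 = a^2 + b^2.
So M^{-1} = ~M / (a^2 + b^2) = (a - b*e12)/(a^2 + b^2).
a^2 + b^2 = 1 + 1 = 2
Scalar part = 1/2 = 1/2
Bivector coeff = 1/2 = 1/2
M^{-1} = 1/2 + 1/2*e12


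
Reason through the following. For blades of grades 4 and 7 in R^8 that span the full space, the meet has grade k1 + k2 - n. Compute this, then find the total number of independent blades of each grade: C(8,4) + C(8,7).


Meet grade = grade(A) + grade(B) - n
= 4 + 7 - 8 = 3
C(8,4) = 70
C(8,7) = 8
dim_A + dim_B = 70 + 8 = 78


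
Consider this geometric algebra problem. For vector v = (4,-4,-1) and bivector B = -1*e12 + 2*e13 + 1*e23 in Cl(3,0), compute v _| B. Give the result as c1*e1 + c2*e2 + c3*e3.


Left contraction v _| B = <vB>_1 (grade-1 part of the geometric product vB).
Using e1_|e12 = e2, e2_|e12 = -e1, e1_|e13 = e3, e3_|e13 = -e1, e2_|e23 = e3, e3_|e23 = -e2:
e1 coeff: -v2*b12 - v3*b13 = -(-4)*(-1) - (-1)*(2) = -2
e2 coeff: v1*b12 - v3*b23 = (4)*(-1) - (-1)*(1) = -3
e3 coeff: v1*b13 + v2*b23 = (4)*(2) + (-4)*(1) = 4
v _| B = -2*e1 - 3*e2 + 4*e3


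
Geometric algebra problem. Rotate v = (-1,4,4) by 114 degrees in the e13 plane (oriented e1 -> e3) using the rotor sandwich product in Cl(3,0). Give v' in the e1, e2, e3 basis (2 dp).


Rotor R = cos(57deg) - sin(57deg)*e13
Rotation angle theta = 2 * 57 = 114 degrees in the e13 plane (e1 -> e3).
The component perpendicular to the plane (e2) is invariant: v'_2 = v2 = 4.00
cos(114deg) = -0.4067, sin(114deg) = 0.9135
v'_1 = v1*cos(theta) - v3*sin(theta) = -1*(-0.4067) - 4*0.9135 = -3.25
v'_3 = v1*sin(theta) + v3*cos(theta) = -1*0.9135 + 4*(-0.4067) = -2.54
v' = -3.25*e1 + 4.00*e2 - 2.54*e3


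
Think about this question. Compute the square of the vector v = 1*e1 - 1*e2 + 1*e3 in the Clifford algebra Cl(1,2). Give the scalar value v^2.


v^2 = sum of c_i^2 * e_i^2
Positive signature terms (e_i^2 = +1): 1^2 = 1
Negative signature terms (e_j^2 = -1): (-1)^2 + 1^2 = 2
v^2 = 1 - 2 = -1


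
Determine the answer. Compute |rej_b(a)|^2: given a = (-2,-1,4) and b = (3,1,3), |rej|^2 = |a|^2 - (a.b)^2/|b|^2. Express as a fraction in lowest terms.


|a|^2 = (-2)^2 + (-1)^2 + 4^2 = 21
|b|^2 = 3^2 + 1^2 + 3^2 = 19
a . b = (-2)*3 + (-1)*1 + 4*3 = 5
(a.b)^2 = 5^2 = 25
|rej|^2 = 21 - 25/19
= (399 - 25)/19
= 374/19
In lowest terms: 374/19


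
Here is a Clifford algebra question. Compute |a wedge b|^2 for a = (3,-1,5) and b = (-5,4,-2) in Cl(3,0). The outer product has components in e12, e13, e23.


a wedge b = (a1*b2 - a2*b1)*e12 + (a1*b3 - a3*b1)*e13 + (a2*b3 - a3*b2)*e23
e12 coeff: 3*4 - (-1)*(-5) = 12 - 5 = 7
e13 coeff: 3*(-2) - 5*(-5) = -6 - (-25) = 19
e23 coeff: (-1)*(-2) - 5*4 = 2 - 20 = -18
|a wedge b|^2 = 7^2 + 19^2 + (-18)^2
= 49 + 361 + 324
= 734


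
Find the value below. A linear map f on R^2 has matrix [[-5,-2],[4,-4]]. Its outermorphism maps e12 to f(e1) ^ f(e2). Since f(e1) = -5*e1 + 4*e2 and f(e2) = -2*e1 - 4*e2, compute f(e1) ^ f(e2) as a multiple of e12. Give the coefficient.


The outermorphism of a linear map f sends e1^e2 to f(e1)^f(e2).
f(e1) = -5*e1 + 4*e2
f(e2) = -2*e1 - 4*e2
f(e1) ^ f(e2) = (-5*e1 + 4*e2) ^ (-2*e1 - 4*e2)
= (-5)*(-4)*e12 + 4*(-2)*e21
= (20 - (-8))*e12
= 28*e12
Coefficient = 28


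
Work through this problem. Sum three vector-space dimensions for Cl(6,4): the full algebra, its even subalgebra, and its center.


n = 6 + 4 = 10
Total dim = 2^10 = 1024
Even subalgebra dim = 2^9 = 512
n is even, so center dim = 1
Sum = 1024 + 512 + 1 = 1537


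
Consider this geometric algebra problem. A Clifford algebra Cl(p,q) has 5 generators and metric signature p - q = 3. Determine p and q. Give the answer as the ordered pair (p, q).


We need p + q = 5 and p - q = 3.
Adding: 2p = 5 + 3 = 8, so p = 4.
Then q = 5 - 4 = 1.
(p, q) = (4, 1)


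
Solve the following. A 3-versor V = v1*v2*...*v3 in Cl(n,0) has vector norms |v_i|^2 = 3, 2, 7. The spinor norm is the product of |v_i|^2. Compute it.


Spinor norm N(V) = |v1|^2 * |v2|^2 * ... * |v3|^2
= 3 * 2 * 7
Running product: 3, 6, 42
N(V) = 42


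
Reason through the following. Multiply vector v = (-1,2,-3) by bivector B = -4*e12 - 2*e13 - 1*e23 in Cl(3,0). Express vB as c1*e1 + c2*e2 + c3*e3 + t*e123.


vB has grade-1 (vector) and grade-3 (trivector) parts: vB = (v _| B) + (v ^ B).
Vector part <vB>_1:
  e1: -v2*b12 - v3*b13 = -(2)*(-4) - (-3)*(-2) = 2
  e2: v1*b12 - v3*b23 = (-1)*(-4) - (-3)*(-1) = 1
  e3: v1*b13 + v2*b23 = (-1)*(-2) + (2)*(-1) = 0
Trivector part <vB>_3:
  e123: v1*b23 - v2*b13 + v3*b12 = (-1)*(-1) - (2)*(-2) + (-3)*(-4) = 17
vB = 2*e1 + 1*e2 + 0*e3 + 17*e123


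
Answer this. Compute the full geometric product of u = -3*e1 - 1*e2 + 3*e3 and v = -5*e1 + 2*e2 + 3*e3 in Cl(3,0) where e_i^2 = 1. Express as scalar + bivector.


In Cl(3,0): e_i^2 = 1, e_ie_j = -e_je_i for i != j.
Scalar part = u . v = (-3)*(-5) + (-1)*2 + 3*3
= 15 + (-2) + 9 = 22
e12 coeff = (-3)*2 - (-1)*(-5) = -6 - 5 = -11
e13 coeff = (-3)*3 - 3*(-5) = -9 - (-15) = 6
e23 coeff = (-1)*3 - 3*2 = -3 - 6 = -9
uv = 22 - 11*e12 + 6*e13 - 9*e23
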